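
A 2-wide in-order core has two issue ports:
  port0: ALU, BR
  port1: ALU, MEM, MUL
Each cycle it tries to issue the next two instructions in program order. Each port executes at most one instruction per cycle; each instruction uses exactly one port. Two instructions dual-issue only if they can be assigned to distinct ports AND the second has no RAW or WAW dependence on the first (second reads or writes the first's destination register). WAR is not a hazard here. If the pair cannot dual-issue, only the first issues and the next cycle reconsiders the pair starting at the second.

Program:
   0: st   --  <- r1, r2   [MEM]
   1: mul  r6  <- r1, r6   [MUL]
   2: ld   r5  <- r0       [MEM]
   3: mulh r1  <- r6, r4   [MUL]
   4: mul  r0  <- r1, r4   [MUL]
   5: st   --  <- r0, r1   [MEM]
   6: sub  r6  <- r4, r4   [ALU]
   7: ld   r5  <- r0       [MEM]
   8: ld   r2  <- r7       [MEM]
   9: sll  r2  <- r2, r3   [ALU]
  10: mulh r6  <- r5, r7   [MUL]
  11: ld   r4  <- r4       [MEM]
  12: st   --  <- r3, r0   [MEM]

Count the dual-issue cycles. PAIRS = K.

PAIRS = 2

c0: i0 st.MEM  no-port MEM/MUL
c1: i1 mul.MUL  no-port MUL/MEM
c2: i2 ld.MEM  no-port MEM/MUL
c3: i3 mulh.MUL  no-port MUL/MUL
c4: i4 mul.MUL  no-port MUL/MEM
c5: i5,i6 st.MEM+sub.ALU  dual
c6: i7 ld.MEM  no-port MEM/MEM
c7: i8 ld.MEM  RAW+WAW r2
c8: i9,i10 sll.ALU+mulh.MUL  dual
c9: i11 ld.MEM  no-port MEM/MEM
c10: i12 st.MEM  tail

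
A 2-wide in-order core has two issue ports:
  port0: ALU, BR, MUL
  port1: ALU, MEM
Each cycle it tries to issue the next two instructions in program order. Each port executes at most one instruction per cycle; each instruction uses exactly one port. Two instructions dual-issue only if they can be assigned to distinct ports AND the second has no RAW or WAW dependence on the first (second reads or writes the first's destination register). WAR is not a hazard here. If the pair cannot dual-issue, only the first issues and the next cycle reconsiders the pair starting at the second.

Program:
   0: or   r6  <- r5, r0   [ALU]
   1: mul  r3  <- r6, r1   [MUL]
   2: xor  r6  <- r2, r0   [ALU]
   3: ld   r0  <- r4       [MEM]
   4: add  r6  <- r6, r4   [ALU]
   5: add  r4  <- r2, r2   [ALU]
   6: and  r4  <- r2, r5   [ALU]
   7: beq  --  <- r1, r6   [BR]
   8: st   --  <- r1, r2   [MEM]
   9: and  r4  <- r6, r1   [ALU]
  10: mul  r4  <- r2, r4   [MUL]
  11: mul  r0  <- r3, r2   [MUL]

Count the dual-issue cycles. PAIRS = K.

PAIRS = 4

0. or @i0  | RAW r6
1. mul xor @i1+i2  | 2-wide
2. ld add @i3+i4  | 2-wide
3. add @i5  | WAW r4
4. and beq @i6+i7  | 2-wide
5. st and @i8+i9  | 2-wide
6. mul @i10  | no-port MUL/MUL
7. mul @i11  | tail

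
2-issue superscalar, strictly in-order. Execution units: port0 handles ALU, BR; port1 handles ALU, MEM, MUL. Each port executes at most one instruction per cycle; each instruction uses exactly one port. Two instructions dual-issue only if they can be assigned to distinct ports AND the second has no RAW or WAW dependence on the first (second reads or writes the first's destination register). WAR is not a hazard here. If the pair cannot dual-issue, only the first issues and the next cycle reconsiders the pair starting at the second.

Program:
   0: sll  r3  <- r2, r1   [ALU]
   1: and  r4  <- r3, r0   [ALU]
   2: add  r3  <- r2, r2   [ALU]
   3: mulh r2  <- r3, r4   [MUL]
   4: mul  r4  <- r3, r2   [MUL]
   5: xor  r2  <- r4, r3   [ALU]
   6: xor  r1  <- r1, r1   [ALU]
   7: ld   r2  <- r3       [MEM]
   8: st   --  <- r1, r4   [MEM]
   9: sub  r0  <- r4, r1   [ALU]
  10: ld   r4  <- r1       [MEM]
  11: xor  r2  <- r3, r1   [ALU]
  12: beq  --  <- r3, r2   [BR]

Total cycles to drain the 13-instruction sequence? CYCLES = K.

0. sll @i0  | RAW r3
1. and/add @i1+i2  | 2-wide
2. mulh @i3  | no-port MUL/MUL
3. mul @i4  | RAW r4
4. xor/xor @i5+i6  | 2-wide
5. ld @i7  | no-port MEM/MEM
6. st/sub @i8+i9  | 2-wide
7. ld/xor @i10+i11  | 2-wide
8. beq @i12  | tail

CYCLES = 9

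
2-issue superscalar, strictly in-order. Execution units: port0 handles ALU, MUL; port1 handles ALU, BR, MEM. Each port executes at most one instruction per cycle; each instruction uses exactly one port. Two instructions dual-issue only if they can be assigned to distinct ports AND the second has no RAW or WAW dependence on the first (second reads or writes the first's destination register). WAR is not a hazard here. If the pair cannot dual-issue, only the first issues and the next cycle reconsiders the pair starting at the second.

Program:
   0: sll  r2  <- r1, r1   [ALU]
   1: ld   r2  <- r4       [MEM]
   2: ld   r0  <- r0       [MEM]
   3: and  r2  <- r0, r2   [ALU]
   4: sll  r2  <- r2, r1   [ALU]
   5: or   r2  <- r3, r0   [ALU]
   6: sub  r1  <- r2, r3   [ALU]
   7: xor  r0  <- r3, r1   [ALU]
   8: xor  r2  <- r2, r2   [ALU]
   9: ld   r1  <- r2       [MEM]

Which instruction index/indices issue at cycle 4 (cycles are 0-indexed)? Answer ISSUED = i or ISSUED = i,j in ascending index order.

ISSUED = 4

#0 head=0: sll.ALU i0 WAW r2
#1 head=1: ld.MEM i1 no-port MEM/MEM
#2 head=2: ld.MEM i2 RAW r0
#3 head=3: and.ALU i3 RAW+WAW r2
#4 head=4: sll.ALU i4 WAW r2
#5 head=5: or.ALU i5 RAW r2
#6 head=6: sub.ALU i6 RAW r1
#7 head=7: xor.ALU+xor.ALU i7,i8 pair
#8 head=9: ld.MEM i9 tail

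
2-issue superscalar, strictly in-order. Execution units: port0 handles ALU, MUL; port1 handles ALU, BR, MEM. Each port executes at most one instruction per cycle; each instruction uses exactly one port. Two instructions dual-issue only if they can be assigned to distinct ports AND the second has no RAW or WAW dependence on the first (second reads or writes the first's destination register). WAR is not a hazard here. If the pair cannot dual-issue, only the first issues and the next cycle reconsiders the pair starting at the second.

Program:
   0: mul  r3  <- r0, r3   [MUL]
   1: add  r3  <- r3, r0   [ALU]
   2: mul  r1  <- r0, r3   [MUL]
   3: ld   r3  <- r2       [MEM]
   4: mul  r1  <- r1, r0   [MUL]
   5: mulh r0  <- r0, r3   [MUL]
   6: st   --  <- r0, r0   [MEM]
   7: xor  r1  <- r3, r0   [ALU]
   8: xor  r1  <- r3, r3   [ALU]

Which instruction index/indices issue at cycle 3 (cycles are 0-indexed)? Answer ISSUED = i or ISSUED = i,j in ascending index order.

ISSUED = 4

[0] i0  mul.MUL  -- RAW+WAW r3
[1] i1  add.ALU  -- RAW r3
[2] i2,i3  mul.MUL/ld.MEM  -- 2-wide
[3] i4  mul.MUL  -- no-port MUL/MUL
[4] i5  mulh.MUL  -- RAW r0
[5] i6,i7  st.MEM/xor.ALU  -- 2-wide
[6] i8  xor.ALU  -- tail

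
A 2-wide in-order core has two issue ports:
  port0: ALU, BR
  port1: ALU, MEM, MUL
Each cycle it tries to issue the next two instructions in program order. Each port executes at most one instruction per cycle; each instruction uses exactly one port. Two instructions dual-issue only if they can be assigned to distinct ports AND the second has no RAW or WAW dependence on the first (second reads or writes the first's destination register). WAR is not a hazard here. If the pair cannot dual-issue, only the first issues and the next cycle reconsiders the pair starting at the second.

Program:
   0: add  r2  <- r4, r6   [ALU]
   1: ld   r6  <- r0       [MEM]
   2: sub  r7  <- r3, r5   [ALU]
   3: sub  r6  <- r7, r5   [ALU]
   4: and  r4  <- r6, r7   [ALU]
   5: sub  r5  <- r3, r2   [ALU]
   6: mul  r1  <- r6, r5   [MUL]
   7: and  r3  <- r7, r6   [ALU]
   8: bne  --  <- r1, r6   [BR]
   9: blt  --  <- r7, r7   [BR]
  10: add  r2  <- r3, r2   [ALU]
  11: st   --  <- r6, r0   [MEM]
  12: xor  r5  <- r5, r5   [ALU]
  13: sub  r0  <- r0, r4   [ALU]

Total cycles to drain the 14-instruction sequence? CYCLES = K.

t=0 i0,i1:add.ALU ld.MEM ; 2-wide
t=1 i2:sub.ALU ; RAW r7
t=2 i3:sub.ALU ; RAW r6
t=3 i4,i5:and.ALU sub.ALU ; 2-wide
t=4 i6,i7:mul.MUL and.ALU ; 2-wide
t=5 i8:bne.BR ; no-port BR/BR
t=6 i9,i10:blt.BR add.ALU ; 2-wide
t=7 i11,i12:st.MEM xor.ALU ; 2-wide
t=8 i13:sub.ALU ; tail

CYCLES = 9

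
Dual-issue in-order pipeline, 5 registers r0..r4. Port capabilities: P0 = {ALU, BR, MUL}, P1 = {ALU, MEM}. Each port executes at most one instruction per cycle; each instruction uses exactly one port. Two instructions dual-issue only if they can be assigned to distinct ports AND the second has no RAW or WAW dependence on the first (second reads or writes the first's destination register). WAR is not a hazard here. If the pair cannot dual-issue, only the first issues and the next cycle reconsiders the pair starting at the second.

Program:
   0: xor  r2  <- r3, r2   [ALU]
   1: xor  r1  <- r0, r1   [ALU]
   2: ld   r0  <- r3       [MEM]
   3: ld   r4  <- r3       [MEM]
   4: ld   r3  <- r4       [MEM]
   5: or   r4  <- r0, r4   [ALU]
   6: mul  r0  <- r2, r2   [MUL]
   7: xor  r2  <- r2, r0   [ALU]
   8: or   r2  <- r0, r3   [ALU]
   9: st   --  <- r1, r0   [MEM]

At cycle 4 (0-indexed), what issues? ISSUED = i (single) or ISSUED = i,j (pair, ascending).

ISSUED = 6

t=0 i0/i1:xor xor ; pair
t=1 i2:ld ; no-port MEM/MEM
t=2 i3:ld ; no-port MEM/MEM
t=3 i4/i5:ld or ; pair
t=4 i6:mul ; RAW r0
t=5 i7:xor ; WAW r2
t=6 i8/i9:or st ; pair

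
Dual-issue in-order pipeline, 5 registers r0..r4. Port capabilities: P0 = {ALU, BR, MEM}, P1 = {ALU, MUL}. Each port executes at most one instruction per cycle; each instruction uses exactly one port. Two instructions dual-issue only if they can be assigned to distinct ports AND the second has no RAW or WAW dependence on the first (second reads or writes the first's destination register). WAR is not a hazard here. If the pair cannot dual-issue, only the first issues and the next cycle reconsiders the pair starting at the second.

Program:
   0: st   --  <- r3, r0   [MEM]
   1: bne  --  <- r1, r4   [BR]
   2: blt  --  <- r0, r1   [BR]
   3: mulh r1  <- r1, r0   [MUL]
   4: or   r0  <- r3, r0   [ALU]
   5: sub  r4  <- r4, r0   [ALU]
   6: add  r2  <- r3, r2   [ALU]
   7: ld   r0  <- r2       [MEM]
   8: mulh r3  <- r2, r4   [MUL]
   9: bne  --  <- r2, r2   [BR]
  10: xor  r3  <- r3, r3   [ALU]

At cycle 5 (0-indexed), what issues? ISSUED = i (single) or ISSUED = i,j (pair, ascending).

ISSUED = 7,8

t=0 i0:st.MEM ; no-port MEM/BR
t=1 i1:bne.BR ; no-port BR/BR
t=2 i2&i3:blt.BR/mulh.MUL ; 2-wide
t=3 i4:or.ALU ; RAW r0
t=4 i5&i6:sub.ALU/add.ALU ; 2-wide
t=5 i7&i8:ld.MEM/mulh.MUL ; 2-wide
t=6 i9&i10:bne.BR/xor.ALU ; 2-wide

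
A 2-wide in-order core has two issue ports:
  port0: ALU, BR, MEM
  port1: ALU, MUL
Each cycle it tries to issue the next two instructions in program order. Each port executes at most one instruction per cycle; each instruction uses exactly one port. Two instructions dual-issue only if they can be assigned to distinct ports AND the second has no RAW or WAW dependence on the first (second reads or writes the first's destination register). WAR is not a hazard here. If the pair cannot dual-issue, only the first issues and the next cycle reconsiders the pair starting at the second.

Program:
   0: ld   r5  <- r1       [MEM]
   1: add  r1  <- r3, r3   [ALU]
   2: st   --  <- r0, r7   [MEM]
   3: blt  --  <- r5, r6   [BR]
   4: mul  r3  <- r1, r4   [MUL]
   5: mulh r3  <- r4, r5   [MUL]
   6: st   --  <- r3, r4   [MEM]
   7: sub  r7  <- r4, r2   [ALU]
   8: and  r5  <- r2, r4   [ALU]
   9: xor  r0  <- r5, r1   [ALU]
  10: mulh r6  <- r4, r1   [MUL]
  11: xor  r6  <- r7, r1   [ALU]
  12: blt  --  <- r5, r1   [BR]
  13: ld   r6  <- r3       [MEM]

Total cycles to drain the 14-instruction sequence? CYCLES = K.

[0] i0/i1  ld.MEM add.ALU  -- 2-wide
[1] i2  st.MEM  -- no-port MEM/BR
[2] i3/i4  blt.BR mul.MUL  -- 2-wide
[3] i5  mulh.MUL  -- RAW r3
[4] i6/i7  st.MEM sub.ALU  -- 2-wide
[5] i8  and.ALU  -- RAW r5
[6] i9/i10  xor.ALU mulh.MUL  -- 2-wide
[7] i11/i12  xor.ALU blt.BR  -- 2-wide
[8] i13  ld.MEM  -- tail

CYCLES = 9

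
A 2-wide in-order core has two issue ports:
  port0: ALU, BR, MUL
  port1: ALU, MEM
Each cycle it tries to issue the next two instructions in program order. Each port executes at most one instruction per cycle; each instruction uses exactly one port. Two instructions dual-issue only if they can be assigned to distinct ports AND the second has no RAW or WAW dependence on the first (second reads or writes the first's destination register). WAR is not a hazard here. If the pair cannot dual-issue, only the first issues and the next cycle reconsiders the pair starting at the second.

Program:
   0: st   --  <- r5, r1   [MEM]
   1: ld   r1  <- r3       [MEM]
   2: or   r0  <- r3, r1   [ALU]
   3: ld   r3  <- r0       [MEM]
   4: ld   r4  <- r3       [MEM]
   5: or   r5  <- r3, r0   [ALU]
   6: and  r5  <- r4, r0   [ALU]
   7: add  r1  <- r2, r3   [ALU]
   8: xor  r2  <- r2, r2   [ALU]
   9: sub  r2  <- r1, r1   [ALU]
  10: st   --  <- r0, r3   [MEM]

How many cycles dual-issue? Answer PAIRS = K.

PAIRS = 3

0. st.MEM @i0  | no-port MEM/MEM
1. ld.MEM @i1  | RAW r1
2. or.ALU @i2  | RAW r0
3. ld.MEM @i3  | no-port MEM/MEM
4. ld.MEM+or.ALU @i4/i5  | pair
5. and.ALU+add.ALU @i6/i7  | pair
6. xor.ALU @i8  | WAW r2
7. sub.ALU+st.MEM @i9/i10  | pair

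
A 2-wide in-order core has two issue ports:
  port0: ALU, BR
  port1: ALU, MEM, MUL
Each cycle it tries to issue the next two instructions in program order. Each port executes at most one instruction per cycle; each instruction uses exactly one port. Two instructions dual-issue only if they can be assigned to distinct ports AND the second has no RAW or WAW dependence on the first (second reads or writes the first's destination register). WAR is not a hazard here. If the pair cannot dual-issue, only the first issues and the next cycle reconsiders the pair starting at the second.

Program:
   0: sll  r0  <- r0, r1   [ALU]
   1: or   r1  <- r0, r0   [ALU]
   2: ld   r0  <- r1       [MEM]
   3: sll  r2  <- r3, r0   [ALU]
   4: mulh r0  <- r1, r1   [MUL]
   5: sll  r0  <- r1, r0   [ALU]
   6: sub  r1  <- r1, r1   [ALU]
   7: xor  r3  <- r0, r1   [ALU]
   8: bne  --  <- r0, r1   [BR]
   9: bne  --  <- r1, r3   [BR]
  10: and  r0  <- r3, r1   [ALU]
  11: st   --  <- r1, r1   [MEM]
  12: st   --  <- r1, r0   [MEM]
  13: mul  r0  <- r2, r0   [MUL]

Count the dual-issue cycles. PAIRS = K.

PAIRS = 4

c0: i0 sll.ALU  RAW r0
c1: i1 or.ALU  RAW r1
c2: i2 ld.MEM  RAW r0
c3: i3&i4 sll.ALU/mulh.MUL  2-wide
c4: i5&i6 sll.ALU/sub.ALU  2-wide
c5: i7&i8 xor.ALU/bne.BR  2-wide
c6: i9&i10 bne.BR/and.ALU  2-wide
c7: i11 st.MEM  no-port MEM/MEM
c8: i12 st.MEM  no-port MEM/MUL
c9: i13 mul.MUL  tail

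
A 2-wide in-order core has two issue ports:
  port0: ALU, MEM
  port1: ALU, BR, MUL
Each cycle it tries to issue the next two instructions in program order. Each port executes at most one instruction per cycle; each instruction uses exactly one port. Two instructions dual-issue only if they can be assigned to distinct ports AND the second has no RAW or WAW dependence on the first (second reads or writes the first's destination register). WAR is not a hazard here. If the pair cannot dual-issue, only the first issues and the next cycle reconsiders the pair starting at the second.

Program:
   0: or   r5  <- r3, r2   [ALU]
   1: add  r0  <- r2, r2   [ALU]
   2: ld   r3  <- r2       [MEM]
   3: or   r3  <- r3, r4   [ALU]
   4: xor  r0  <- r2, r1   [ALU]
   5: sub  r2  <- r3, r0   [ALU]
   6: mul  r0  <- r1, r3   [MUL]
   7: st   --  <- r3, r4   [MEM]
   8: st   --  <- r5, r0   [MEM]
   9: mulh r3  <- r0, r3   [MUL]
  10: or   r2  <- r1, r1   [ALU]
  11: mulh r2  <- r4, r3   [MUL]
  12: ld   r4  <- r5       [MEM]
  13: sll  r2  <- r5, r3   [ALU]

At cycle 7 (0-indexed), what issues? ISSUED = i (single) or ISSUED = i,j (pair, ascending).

ISSUED = 11,12

#0 head=0: or add i0+i1 2-wide
#1 head=2: ld i2 RAW+WAW r3
#2 head=3: or xor i3+i4 2-wide
#3 head=5: sub mul i5+i6 2-wide
#4 head=7: st i7 no-port MEM/MEM
#5 head=8: st mulh i8+i9 2-wide
#6 head=10: or i10 WAW r2
#7 head=11: mulh ld i11+i12 2-wide
#8 head=13: sll i13 tail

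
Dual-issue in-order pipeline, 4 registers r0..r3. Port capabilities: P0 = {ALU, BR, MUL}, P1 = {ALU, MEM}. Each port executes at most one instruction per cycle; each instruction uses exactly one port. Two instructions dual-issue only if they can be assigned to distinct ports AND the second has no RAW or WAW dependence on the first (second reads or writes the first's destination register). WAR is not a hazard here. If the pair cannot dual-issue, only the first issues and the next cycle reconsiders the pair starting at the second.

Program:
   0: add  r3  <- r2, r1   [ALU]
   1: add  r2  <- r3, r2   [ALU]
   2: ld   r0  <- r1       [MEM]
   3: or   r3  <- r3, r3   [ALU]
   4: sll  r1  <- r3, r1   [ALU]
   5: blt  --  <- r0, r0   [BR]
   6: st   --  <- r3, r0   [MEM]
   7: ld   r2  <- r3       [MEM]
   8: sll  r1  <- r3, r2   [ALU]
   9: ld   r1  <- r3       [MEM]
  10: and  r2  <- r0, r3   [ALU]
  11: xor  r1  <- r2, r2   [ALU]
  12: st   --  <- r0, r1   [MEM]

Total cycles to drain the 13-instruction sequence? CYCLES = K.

t=0 i0:add.ALU ; RAW r3
t=1 i1&i2:add.ALU;ld.MEM ; pair
t=2 i3:or.ALU ; RAW r3
t=3 i4&i5:sll.ALU;blt.BR ; pair
t=4 i6:st.MEM ; no-port MEM/MEM
t=5 i7:ld.MEM ; RAW r2
t=6 i8:sll.ALU ; WAW r1
t=7 i9&i10:ld.MEM;and.ALU ; pair
t=8 i11:xor.ALU ; RAW r1
t=9 i12:st.MEM ; tail

CYCLES = 10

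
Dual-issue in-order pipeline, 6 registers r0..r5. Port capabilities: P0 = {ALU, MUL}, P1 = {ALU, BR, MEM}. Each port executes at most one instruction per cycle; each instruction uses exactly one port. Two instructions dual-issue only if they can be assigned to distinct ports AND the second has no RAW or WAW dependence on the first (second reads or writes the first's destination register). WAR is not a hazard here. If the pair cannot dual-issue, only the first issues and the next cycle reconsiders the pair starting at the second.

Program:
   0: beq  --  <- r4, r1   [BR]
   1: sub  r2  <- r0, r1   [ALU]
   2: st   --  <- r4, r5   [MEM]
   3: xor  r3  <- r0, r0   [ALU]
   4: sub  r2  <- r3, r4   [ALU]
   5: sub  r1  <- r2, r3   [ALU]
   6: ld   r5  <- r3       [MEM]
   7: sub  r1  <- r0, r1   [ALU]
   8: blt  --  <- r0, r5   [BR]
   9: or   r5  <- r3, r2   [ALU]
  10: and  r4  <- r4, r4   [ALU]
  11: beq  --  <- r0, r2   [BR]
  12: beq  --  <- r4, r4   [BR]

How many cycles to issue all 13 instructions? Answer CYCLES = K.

CYCLES = 8

[0] i0+i1  beq.BR+sub.ALU  -- dual
[1] i2+i3  st.MEM+xor.ALU  -- dual
[2] i4  sub.ALU  -- RAW r2
[3] i5+i6  sub.ALU+ld.MEM  -- dual
[4] i7+i8  sub.ALU+blt.BR  -- dual
[5] i9+i10  or.ALU+and.ALU  -- dual
[6] i11  beq.BR  -- no-port BR/BR
[7] i12  beq.BR  -- tail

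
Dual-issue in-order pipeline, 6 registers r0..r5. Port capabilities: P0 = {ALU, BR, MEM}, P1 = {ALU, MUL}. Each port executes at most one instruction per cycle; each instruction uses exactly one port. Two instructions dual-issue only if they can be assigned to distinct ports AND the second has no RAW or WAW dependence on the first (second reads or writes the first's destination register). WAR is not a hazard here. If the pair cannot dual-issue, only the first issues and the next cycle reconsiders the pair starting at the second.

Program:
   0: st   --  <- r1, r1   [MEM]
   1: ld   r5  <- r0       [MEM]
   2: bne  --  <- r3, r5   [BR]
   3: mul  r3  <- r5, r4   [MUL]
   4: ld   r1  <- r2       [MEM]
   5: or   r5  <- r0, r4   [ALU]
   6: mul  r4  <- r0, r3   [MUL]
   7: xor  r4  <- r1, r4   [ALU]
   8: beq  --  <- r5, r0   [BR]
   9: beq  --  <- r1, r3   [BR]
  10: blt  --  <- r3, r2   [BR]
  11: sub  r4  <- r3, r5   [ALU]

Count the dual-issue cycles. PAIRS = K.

PAIRS = 4

#0 head=0: st i0 no-port MEM/MEM
#1 head=1: ld i1 no-port MEM/BR
#2 head=2: bne+mul i2&i3 pair
#3 head=4: ld+or i4&i5 pair
#4 head=6: mul i6 RAW+WAW r4
#5 head=7: xor+beq i7&i8 pair
#6 head=9: beq i9 no-port BR/BR
#7 head=10: blt+sub i10&i11 pair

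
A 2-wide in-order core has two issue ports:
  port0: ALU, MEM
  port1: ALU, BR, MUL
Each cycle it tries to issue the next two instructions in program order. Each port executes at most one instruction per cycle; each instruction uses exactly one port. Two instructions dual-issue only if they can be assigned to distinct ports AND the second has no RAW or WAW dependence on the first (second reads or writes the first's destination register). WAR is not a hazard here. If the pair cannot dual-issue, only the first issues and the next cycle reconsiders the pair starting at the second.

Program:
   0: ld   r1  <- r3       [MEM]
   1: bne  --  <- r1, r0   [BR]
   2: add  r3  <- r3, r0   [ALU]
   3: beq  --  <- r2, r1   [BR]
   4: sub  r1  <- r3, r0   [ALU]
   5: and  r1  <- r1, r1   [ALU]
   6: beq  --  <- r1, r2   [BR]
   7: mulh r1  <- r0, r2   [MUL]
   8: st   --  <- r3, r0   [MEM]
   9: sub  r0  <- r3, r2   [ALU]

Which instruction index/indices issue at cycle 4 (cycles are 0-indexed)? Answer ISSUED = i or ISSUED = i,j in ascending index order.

c0: i0 ld.MEM  RAW r1
c1: i1+i2 bne.BR+add.ALU  dual
c2: i3+i4 beq.BR+sub.ALU  dual
c3: i5 and.ALU  RAW r1
c4: i6 beq.BR  no-port BR/MUL
c5: i7+i8 mulh.MUL+st.MEM  dual
c6: i9 sub.ALU  tail

ISSUED = 6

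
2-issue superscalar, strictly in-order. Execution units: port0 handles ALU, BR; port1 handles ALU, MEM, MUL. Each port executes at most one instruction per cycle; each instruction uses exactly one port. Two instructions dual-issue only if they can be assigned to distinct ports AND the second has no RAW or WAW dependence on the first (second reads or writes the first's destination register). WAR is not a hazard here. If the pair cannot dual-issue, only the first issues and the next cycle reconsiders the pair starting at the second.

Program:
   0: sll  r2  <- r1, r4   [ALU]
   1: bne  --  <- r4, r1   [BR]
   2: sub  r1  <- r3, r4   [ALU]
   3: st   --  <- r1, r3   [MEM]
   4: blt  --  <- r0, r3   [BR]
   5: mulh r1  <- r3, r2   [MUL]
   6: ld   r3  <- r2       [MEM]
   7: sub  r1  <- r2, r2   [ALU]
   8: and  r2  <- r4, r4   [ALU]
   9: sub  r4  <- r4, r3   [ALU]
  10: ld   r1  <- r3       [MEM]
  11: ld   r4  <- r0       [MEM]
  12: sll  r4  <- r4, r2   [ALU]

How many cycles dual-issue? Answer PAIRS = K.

#0 head=0: sll+bne i0,i1 dual
#1 head=2: sub i2 RAW r1
#2 head=3: st+blt i3,i4 dual
#3 head=5: mulh i5 no-port MUL/MEM
#4 head=6: ld+sub i6,i7 dual
#5 head=8: and+sub i8,i9 dual
#6 head=10: ld i10 no-port MEM/MEM
#7 head=11: ld i11 RAW+WAW r4
#8 head=12: sll i12 tail

PAIRS = 4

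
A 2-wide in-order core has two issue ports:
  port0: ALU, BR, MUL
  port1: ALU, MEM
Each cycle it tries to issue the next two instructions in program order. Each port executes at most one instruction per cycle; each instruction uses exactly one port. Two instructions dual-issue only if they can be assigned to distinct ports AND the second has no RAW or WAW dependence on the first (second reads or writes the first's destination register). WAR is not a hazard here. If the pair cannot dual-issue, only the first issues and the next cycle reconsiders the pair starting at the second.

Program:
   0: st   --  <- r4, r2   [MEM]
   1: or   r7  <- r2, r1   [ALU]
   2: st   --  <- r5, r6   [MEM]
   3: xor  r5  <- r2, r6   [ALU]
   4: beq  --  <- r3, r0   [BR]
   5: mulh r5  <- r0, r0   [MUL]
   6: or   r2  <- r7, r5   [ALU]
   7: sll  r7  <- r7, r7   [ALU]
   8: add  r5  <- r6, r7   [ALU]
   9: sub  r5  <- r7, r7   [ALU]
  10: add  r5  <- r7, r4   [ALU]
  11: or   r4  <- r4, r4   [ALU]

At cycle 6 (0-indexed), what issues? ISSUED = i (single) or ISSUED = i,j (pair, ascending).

0. st.MEM/or.ALU @i0&i1  | 2-wide
1. st.MEM/xor.ALU @i2&i3  | 2-wide
2. beq.BR @i4  | no-port BR/MUL
3. mulh.MUL @i5  | RAW r5
4. or.ALU/sll.ALU @i6&i7  | 2-wide
5. add.ALU @i8  | WAW r5
6. sub.ALU @i9  | WAW r5
7. add.ALU/or.ALU @i10&i11  | 2-wide

ISSUED = 9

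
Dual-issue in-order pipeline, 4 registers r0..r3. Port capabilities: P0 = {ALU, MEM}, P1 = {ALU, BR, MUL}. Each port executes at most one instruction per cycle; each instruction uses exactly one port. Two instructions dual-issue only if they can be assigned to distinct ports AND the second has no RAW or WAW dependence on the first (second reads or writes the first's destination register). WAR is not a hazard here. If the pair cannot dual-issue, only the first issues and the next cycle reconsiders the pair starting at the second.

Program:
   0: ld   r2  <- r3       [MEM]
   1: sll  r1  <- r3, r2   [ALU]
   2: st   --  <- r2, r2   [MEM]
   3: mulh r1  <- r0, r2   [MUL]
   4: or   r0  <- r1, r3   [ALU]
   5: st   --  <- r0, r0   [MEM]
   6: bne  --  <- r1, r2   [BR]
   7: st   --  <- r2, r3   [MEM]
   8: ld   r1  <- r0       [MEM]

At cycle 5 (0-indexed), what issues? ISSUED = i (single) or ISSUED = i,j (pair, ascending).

ISSUED = 7

t=0 i0:ld.MEM ; RAW r2
t=1 i1,i2:sll.ALU;st.MEM ; dual
t=2 i3:mulh.MUL ; RAW r1
t=3 i4:or.ALU ; RAW r0
t=4 i5,i6:st.MEM;bne.BR ; dual
t=5 i7:st.MEM ; no-port MEM/MEM
t=6 i8:ld.MEM ; tail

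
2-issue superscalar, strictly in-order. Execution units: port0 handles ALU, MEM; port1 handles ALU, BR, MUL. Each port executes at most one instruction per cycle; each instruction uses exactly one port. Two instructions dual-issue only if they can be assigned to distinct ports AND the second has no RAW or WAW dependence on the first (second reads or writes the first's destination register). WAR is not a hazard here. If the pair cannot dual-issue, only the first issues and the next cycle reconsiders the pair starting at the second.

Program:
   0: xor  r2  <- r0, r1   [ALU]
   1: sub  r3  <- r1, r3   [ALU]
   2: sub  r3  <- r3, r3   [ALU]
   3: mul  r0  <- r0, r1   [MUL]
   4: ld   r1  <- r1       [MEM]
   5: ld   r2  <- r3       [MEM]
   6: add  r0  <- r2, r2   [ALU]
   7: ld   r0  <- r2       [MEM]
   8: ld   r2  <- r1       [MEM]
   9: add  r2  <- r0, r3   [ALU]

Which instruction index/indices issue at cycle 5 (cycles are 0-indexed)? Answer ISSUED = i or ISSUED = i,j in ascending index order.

c0: i0&i1 xor+sub  pair
c1: i2&i3 sub+mul  pair
c2: i4 ld  no-port MEM/MEM
c3: i5 ld  RAW r2
c4: i6 add  WAW r0
c5: i7 ld  no-port MEM/MEM
c6: i8 ld  WAW r2
c7: i9 add  tail

ISSUED = 7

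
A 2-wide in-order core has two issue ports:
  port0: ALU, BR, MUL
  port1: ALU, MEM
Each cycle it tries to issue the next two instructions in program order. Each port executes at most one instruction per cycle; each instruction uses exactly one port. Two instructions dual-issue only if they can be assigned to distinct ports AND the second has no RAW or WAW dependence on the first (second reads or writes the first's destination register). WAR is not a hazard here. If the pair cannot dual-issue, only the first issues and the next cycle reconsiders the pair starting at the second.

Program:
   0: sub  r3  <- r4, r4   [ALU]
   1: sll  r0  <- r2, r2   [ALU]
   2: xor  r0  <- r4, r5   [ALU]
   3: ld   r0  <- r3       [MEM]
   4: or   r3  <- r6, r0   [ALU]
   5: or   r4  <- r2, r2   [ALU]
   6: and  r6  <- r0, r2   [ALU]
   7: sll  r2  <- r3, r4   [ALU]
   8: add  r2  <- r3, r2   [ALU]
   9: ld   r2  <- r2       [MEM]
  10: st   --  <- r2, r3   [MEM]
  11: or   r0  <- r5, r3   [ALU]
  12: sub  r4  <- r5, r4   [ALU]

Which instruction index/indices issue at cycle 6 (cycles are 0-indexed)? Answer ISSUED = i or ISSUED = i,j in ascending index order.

ISSUED = 9

  cy0 -> i0+i1 (sub.ALU+sll.ALU) 2-wide
  cy1 -> i2 (xor.ALU) WAW r0
  cy2 -> i3 (ld.MEM) RAW r0
  cy3 -> i4+i5 (or.ALU+or.ALU) 2-wide
  cy4 -> i6+i7 (and.ALU+sll.ALU) 2-wide
  cy5 -> i8 (add.ALU) RAW+WAW r2
  cy6 -> i9 (ld.MEM) no-port MEM/MEM
  cy7 -> i10+i11 (st.MEM+or.ALU) 2-wide
  cy8 -> i12 (sub.ALU) tail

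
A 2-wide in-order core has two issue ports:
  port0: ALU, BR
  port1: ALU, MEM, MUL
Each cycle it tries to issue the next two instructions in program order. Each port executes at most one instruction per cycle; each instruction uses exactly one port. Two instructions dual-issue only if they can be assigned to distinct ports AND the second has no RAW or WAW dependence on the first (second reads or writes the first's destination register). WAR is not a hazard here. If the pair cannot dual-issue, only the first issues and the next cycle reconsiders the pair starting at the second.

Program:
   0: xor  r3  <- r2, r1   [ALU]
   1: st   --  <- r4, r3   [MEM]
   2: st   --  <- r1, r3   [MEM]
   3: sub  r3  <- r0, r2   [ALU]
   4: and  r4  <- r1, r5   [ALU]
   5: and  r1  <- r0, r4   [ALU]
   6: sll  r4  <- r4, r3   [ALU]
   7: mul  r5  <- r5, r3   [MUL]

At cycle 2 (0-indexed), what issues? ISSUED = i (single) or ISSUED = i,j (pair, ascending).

c0: i0 xor  RAW r3
c1: i1 st  no-port MEM/MEM
c2: i2+i3 st/sub  pair
c3: i4 and  RAW r4
c4: i5+i6 and/sll  pair
c5: i7 mul  tail

ISSUED = 2,3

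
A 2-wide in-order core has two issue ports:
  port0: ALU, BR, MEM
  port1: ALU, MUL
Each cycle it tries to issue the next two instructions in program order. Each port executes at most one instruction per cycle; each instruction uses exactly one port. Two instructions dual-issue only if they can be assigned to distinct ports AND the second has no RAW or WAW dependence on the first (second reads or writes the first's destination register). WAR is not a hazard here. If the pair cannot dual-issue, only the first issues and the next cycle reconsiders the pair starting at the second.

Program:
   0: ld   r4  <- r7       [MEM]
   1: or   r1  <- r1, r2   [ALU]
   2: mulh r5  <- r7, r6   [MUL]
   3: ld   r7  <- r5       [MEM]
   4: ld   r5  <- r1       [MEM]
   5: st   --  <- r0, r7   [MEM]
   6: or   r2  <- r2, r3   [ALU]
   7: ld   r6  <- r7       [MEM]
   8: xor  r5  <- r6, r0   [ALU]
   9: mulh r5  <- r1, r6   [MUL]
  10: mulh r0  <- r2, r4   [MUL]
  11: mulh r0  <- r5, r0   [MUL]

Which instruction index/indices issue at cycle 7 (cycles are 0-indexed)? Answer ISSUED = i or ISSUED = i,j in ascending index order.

  cy0 -> i0,i1 (ld/or) pair
  cy1 -> i2 (mulh) RAW r5
  cy2 -> i3 (ld) no-port MEM/MEM
  cy3 -> i4 (ld) no-port MEM/MEM
  cy4 -> i5,i6 (st/or) pair
  cy5 -> i7 (ld) RAW r6
  cy6 -> i8 (xor) WAW r5
  cy7 -> i9 (mulh) no-port MUL/MUL
  cy8 -> i10 (mulh) no-port MUL/MUL
  cy9 -> i11 (mulh) tail

ISSUED = 9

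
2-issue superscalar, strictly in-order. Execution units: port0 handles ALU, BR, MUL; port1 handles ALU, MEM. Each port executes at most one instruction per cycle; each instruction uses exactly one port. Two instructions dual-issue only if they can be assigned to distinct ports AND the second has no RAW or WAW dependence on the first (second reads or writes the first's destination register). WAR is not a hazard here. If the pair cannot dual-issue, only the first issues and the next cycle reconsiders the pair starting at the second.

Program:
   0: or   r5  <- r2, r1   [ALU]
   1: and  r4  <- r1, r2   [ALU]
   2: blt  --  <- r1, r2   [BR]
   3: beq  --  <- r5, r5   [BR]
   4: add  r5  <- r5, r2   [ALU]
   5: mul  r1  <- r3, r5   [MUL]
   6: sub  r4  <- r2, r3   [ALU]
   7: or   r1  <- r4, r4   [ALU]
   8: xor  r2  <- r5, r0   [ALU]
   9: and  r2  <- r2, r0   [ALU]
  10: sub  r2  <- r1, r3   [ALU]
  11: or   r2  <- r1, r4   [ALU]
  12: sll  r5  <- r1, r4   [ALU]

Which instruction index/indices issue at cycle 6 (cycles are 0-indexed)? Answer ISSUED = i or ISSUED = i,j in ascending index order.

ISSUED = 10

0. or.ALU and.ALU @i0/i1  | 2-wide
1. blt.BR @i2  | no-port BR/BR
2. beq.BR add.ALU @i3/i4  | 2-wide
3. mul.MUL sub.ALU @i5/i6  | 2-wide
4. or.ALU xor.ALU @i7/i8  | 2-wide
5. and.ALU @i9  | WAW r2
6. sub.ALU @i10  | WAW r2
7. or.ALU sll.ALU @i11/i12  | 2-wide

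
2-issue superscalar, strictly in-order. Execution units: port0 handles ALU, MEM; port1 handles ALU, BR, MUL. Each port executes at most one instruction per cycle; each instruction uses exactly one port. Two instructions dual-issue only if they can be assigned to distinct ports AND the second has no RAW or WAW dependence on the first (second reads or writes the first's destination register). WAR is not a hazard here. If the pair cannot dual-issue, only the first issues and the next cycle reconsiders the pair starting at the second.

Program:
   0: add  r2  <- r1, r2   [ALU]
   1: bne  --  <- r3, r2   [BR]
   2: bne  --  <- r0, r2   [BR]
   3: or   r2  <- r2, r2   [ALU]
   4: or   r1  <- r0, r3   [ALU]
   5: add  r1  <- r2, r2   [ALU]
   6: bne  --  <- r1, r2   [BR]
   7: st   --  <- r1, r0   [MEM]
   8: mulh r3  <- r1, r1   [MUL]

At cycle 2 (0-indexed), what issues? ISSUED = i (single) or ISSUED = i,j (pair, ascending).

c0: i0 add  RAW r2
c1: i1 bne  no-port BR/BR
c2: i2+i3 bne/or  pair
c3: i4 or  WAW r1
c4: i5 add  RAW r1
c5: i6+i7 bne/st  pair
c6: i8 mulh  tail

ISSUED = 2,3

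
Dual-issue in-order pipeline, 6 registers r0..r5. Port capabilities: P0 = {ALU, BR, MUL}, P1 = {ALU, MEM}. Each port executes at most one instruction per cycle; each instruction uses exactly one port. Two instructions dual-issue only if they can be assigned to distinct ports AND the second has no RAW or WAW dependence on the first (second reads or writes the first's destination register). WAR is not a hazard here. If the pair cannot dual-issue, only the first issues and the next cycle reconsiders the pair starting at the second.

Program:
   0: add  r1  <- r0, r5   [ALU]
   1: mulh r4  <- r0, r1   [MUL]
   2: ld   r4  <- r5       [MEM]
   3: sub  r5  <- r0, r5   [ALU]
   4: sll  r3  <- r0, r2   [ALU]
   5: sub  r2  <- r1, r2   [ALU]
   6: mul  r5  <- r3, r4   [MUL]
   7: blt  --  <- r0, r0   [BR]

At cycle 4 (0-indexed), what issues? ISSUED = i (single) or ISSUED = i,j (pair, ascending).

#0 head=0: add i0 RAW r1
#1 head=1: mulh i1 WAW r4
#2 head=2: ld;sub i2&i3 2-wide
#3 head=4: sll;sub i4&i5 2-wide
#4 head=6: mul i6 no-port MUL/BR
#5 head=7: blt i7 tail

ISSUED = 6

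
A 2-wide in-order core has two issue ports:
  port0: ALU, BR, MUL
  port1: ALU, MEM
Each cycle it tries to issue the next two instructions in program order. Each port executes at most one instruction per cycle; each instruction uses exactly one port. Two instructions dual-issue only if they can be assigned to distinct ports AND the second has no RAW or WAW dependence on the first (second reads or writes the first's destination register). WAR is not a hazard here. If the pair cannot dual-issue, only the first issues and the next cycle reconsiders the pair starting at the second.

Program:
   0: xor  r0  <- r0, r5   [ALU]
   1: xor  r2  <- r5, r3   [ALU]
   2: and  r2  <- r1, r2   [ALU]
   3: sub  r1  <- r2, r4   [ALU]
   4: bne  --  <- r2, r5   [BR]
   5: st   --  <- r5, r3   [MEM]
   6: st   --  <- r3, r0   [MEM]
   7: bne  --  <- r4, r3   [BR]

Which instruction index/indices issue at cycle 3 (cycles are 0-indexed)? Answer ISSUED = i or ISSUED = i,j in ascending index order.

0. xor.ALU+xor.ALU @i0/i1  | dual
1. and.ALU @i2  | RAW r2
2. sub.ALU+bne.BR @i3/i4  | dual
3. st.MEM @i5  | no-port MEM/MEM
4. st.MEM+bne.BR @i6/i7  | dual

ISSUED = 5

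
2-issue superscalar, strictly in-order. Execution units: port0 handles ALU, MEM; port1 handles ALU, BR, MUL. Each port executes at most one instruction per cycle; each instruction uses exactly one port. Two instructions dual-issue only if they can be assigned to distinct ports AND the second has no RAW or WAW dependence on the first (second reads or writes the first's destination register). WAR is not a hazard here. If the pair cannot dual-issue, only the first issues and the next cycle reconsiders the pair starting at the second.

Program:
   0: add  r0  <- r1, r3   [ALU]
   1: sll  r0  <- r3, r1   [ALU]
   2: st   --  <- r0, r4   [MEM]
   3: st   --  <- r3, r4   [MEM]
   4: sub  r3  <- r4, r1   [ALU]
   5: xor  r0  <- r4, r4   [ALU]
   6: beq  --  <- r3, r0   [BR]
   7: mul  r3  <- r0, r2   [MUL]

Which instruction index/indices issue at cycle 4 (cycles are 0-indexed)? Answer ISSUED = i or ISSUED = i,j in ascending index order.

ISSUED = 5

  cy0 -> i0 (add.ALU) WAW r0
  cy1 -> i1 (sll.ALU) RAW r0
  cy2 -> i2 (st.MEM) no-port MEM/MEM
  cy3 -> i3,i4 (st.MEM+sub.ALU) dual
  cy4 -> i5 (xor.ALU) RAW r0
  cy5 -> i6 (beq.BR) no-port BR/MUL
  cy6 -> i7 (mul.MUL) tail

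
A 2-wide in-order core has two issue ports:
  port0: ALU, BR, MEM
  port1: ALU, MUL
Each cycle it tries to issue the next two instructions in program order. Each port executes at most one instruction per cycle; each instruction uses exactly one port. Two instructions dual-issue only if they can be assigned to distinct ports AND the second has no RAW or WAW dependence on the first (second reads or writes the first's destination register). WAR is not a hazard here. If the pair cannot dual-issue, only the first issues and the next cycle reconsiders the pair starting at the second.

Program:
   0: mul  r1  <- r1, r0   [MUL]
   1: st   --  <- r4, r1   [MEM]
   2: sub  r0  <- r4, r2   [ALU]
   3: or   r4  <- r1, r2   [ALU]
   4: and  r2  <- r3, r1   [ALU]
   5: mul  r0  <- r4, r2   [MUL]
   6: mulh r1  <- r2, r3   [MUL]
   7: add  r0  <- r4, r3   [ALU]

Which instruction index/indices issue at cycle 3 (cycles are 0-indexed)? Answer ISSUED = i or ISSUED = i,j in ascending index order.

#0 head=0: mul.MUL i0 RAW r1
#1 head=1: st.MEM;sub.ALU i1+i2 dual
#2 head=3: or.ALU;and.ALU i3+i4 dual
#3 head=5: mul.MUL i5 no-port MUL/MUL
#4 head=6: mulh.MUL;add.ALU i6+i7 dual

ISSUED = 5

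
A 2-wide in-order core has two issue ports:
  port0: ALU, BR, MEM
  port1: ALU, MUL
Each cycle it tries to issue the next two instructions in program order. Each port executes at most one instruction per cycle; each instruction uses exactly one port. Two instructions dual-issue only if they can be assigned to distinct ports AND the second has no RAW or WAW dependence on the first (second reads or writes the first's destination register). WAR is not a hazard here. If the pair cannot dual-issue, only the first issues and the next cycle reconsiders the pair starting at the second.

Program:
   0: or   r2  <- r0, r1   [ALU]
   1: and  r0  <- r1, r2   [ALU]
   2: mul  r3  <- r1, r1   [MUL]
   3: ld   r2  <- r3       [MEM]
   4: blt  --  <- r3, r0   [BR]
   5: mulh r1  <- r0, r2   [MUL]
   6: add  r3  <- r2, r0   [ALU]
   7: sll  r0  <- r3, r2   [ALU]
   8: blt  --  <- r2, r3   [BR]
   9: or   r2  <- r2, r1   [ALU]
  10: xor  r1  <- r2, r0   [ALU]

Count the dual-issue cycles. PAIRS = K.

PAIRS = 3

c0: i0 or.ALU  RAW r2
c1: i1&i2 and.ALU/mul.MUL  2-wide
c2: i3 ld.MEM  no-port MEM/BR
c3: i4&i5 blt.BR/mulh.MUL  2-wide
c4: i6 add.ALU  RAW r3
c5: i7&i8 sll.ALU/blt.BR  2-wide
c6: i9 or.ALU  RAW r2
c7: i10 xor.ALU  tail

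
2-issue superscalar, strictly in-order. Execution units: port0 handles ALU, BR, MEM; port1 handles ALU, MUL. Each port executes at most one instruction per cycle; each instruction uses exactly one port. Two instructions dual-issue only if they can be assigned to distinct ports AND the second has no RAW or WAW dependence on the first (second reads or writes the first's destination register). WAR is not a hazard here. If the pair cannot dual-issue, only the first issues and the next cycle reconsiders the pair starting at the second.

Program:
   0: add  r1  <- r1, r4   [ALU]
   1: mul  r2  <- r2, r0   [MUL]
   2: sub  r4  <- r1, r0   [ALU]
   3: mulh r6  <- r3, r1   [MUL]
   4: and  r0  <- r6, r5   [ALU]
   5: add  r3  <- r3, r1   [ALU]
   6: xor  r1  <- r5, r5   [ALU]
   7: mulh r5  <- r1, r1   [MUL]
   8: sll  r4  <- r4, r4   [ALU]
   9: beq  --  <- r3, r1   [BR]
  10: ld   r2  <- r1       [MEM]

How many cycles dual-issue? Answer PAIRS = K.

t=0 i0+i1:add mul ; dual
t=1 i2+i3:sub mulh ; dual
t=2 i4+i5:and add ; dual
t=3 i6:xor ; RAW r1
t=4 i7+i8:mulh sll ; dual
t=5 i9:beq ; no-port BR/MEM
t=6 i10:ld ; tail

PAIRS = 4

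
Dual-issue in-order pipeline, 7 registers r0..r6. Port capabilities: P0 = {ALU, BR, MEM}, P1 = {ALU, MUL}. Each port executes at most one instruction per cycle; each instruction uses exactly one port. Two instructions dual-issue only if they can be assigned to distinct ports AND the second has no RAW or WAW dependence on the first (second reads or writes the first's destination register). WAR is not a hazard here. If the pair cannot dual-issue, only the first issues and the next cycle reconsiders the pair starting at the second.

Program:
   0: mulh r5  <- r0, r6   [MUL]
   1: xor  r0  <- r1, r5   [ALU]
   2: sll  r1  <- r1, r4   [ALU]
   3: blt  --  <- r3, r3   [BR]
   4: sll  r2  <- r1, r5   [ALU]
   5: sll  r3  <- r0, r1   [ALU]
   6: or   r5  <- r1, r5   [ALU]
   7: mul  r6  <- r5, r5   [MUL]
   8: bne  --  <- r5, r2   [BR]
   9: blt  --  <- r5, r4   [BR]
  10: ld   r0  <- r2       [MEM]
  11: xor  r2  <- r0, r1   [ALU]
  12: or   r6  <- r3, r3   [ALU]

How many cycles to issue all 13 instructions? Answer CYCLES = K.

CYCLES = 8

0. mulh.MUL @i0  | RAW r5
1. xor.ALU+sll.ALU @i1/i2  | pair
2. blt.BR+sll.ALU @i3/i4  | pair
3. sll.ALU+or.ALU @i5/i6  | pair
4. mul.MUL+bne.BR @i7/i8  | pair
5. blt.BR @i9  | no-port BR/MEM
6. ld.MEM @i10  | RAW r0
7. xor.ALU+or.ALU @i11/i12  | pair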